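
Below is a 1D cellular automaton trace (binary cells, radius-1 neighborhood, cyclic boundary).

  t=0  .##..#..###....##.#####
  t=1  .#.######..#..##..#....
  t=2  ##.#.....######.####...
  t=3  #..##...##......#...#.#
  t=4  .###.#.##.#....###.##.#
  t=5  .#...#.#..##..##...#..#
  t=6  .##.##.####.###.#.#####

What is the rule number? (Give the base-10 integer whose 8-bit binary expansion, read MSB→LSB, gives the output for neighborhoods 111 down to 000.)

30

  [7] ### => .  t=0,i=9
  [6] ##. => .  t=0,i=2
  [5] #.# => .  t=0,i=0
  [4] #.. => #  t=0,i=3
  [3] .## => #  t=0,i=1
  [2] .#. => #  t=0,i=5
  [1] ..# => #  t=0,i=4
  [0] ... => .  t=0,i=12
  bits 00011110 = 30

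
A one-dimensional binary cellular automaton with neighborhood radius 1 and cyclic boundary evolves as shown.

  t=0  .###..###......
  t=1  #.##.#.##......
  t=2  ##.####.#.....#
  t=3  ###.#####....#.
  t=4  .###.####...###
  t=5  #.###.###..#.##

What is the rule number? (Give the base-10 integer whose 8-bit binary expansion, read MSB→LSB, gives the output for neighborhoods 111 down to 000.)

230

  [7] ### => #  t=0,i=2
  [6] ##. => #  t=0,i=3
  [5] #.# => #  t=1,i=1
  [4] #.. => .  t=0,i=4
  [3] .## => .  t=0,i=1
  [2] .#. => #  t=1,i=0
  [1] ..# => #  t=0,i=0
  [0] ... => .  t=0,i=10
  bits 11100110 = 230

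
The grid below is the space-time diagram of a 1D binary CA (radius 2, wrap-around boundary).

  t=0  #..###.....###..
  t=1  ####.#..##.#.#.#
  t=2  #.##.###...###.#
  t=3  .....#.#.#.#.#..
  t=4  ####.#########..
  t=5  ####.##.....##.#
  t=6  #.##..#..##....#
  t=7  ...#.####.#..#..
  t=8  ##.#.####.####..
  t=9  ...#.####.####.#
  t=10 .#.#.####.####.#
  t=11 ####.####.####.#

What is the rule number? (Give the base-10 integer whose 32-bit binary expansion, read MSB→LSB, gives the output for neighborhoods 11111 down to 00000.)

1891538611

  ##### -> .   bit 31 = 0  t=1,i=1
  ####. -> #   bit 30 = 1  t=1,i=2
  ###.# -> #   bit 29 = 1  t=1,i=3
  ###.. -> #   bit 28 = 1  t=0,i=5
  ##.## -> .   bit 27 = 0  t=2,i=1
  ##.#. -> .   bit 26 = 0  t=1,i=4
  ##..# -> .   bit 25 = 0  t=0,i=14
  ##... -> .   bit 24 = 0  t=0,i=6
  #.### -> #   bit 23 = 1  t=1,i=15
  #.##. -> .   bit 22 = 0  t=2,i=2
  #.#.# -> #   bit 21 = 1  t=1,i=11
  #.#.. -> #   bit 20 = 1  t=1,i=5
  #..## -> #   bit 19 = 1  t=0,i=2
  #..#. -> #   bit 18 = 1  t=0,i=15
  #...# -> #   bit 17 = 1  t=2,i=9
  #.... -> .   bit 16 = 0  t=0,i=7
  .#### -> #   bit 15 = 1  t=1,i=0
  .###. -> .   bit 14 = 0  t=0,i=4
  .##.# -> .   bit 13 = 0  t=1,i=9
  .##.. -> #   bit 12 = 1  t=5,i=6
  .#.## -> .   bit 11 = 0  t=1,i=14
  .#.#. -> #   bit 10 = 1  t=1,i=12
  .#..# -> #   bit 9 = 1  t=0,i=1
  .#... -> .   bit 8 = 0  t=3,i=14
  ..### -> #   bit 7 = 1  t=0,i=3
  ..##. -> .   bit 6 = 0  t=1,i=8
  ..#.# -> #   bit 5 = 1  t=3,i=5
  ..#.. -> #   bit 4 = 1  t=0,i=0
  ...## -> .   bit 3 = 0  t=0,i=10
  ...#. -> .   bit 2 = 0  t=3,i=4
  ....# -> #   bit 1 = 1  t=0,i=9
  ..... -> #   bit 0 = 1  t=0,i=8
  bits 01110000101111101001011010110011 = 1891538611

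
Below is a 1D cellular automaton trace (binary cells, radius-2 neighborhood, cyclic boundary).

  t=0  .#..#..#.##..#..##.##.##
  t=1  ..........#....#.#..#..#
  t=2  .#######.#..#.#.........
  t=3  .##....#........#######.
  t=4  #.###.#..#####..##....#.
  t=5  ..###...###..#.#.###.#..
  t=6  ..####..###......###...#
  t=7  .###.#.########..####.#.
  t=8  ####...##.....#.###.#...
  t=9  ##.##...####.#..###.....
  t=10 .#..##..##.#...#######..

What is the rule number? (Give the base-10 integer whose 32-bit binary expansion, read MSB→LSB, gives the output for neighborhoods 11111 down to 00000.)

  #####|.  b31=0 t=2,i=3
  ####.|.  b30=0 t=2,i=6
  ###.#|#  b29=1 t=2,i=7
  ###..|#  b28=1 t=3,i=22
  ##.##|.  b27=0 t=0,i=18
  ##.#.|.  b26=0 t=0,i=0
  ##..#|.  b25=0 t=0,i=11
  ##...|#  b24=1 t=3,i=3
  #.###|#  b23=1 t=4,i=2
  #.##.|.  b22=0 t=0,i=9
  #.#.#|.  b21=0 t=4,i=0
  #.#..|.  b20=0 t=0,i=1
  #..##|#  b19=1 t=0,i=15
  #..#.|.  b18=0 t=0,i=3
  #...#|.  b17=0 t=5,i=6
  #....|#  b16=1 t=1,i=1
  .####|#  b15=1 t=2,i=2
  .###.|#  b14=1 t=4,i=3
  .##.#|#  b13=1 t=0,i=17
  .##..|#  b12=1 t=0,i=10
  .#.##|.  b11=0 t=0,i=8
  .#.#.|.  b10=0 t=1,i=16
  .#..#|.  b9=0 t=0,i=2
  .#...|.  b8=0 t=1,i=0
  ..###|#  b7=1 t=2,i=1
  ..##.|.  b6=0 t=0,i=16
  ..#.#|.  b5=0 t=0,i=7
  ..#..|.  b4=0 t=0,i=4
  ...##|.  b3=0 t=2,i=0
  ...#.|#  b2=1 t=1,i=9
  ....#|.  b1=0 t=1,i=8
  .....|#  b0=1 t=1,i=2
  bits 00110001100010011111000010000101 = 831123589

831123589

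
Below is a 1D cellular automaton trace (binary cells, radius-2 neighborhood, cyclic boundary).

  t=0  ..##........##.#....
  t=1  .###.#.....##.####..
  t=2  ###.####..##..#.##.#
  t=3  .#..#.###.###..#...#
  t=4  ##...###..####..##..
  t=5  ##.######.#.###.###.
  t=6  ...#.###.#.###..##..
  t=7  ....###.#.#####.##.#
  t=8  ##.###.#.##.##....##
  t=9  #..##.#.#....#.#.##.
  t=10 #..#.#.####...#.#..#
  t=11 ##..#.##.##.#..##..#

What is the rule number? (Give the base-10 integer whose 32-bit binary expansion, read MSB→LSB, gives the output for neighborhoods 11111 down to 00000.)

  #####|#  b31=1 t=5,i=5
  ####.|#  b30=1 t=1,i=16
  ###.#|.  b29=0 t=1,i=3
  ###..|#  b28=1 t=1,i=17
  ##.##|.  b27=0 t=1,i=13
  ##.#.|#  b26=1 t=0,i=14
  ##..#|#  b25=1 t=2,i=8
  ##...|.  b24=0 t=0,i=4
  #.###|#  b23=1 t=1,i=14
  #.##.|.  b22=0 t=2,i=16
  #.#.#|.  b21=0 t=5,i=10
  #.#..|#  b20=1 t=0,i=15
  #..##|.  b19=0 t=2,i=9
  #..#.|.  b18=0 t=2,i=13
  #...#|#  b17=1 t=1,i=19
  #....|#  b16=1 t=0,i=5
  .####|.  b15=0 t=1,i=15
  .###.|#  b14=1 t=1,i=2
  .##.#|.  b13=0 t=0,i=13
  .##..|#  b12=1 t=0,i=3
  .#.##|#  b11=1 t=2,i=15
  .#.#.|#  b10=1 t=3,i=0
  .#..#|.  b9=0 t=3,i=2
  .#...|#  b8=1 t=0,i=16
  ..###|#  b7=1 t=1,i=1
  ..##.|#  b6=1 t=0,i=2
  ..#.#|.  b5=0 t=2,i=14
  ..#..|.  b4=0 t=3,i=15
  ...##|#  b3=1 t=0,i=1
  ...#.|.  b2=0 t=3,i=18
  ....#|.  b1=0 t=0,i=0
  .....|.  b0=0 t=0,i=6
  bits 11010110100100110101110111001000 = 3599982024

3599982024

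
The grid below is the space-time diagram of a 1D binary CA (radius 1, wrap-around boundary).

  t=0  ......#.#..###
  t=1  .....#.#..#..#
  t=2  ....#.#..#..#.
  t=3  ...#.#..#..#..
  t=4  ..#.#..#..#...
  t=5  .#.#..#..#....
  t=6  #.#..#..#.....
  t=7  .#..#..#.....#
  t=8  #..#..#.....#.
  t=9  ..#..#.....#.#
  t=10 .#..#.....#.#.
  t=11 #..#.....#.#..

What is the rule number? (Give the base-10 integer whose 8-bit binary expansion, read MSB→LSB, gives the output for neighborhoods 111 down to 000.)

  ###|.  b7=0 t=0,i=12
  ##.|#  b6=1 t=0,i=13
  #.#|#  b5=1 t=0,i=7
  #..|.  b4=0 t=0,i=0
  .##|.  b3=0 t=0,i=11
  .#.|.  b2=0 t=0,i=6
  ..#|#  b1=1 t=0,i=5
  ...|.  b0=0 t=0,i=1
  bits 01100010 = 98

98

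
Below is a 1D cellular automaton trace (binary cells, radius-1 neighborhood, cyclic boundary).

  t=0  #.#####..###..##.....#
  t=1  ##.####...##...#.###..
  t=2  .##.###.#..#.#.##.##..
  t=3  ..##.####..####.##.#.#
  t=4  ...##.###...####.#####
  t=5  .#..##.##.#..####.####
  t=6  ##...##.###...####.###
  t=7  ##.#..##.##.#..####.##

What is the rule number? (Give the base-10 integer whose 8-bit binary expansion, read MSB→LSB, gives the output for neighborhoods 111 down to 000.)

  ### -> #   bit 7 = 1  t=0,i=3
  ##. -> #   bit 6 = 1  t=0,i=0
  #.# -> #   bit 5 = 1  t=0,i=1
  #.. -> .   bit 4 = 0  t=0,i=7
  .## -> .   bit 3 = 0  t=0,i=2
  .#. -> #   bit 2 = 1  t=1,i=15
  ..# -> .   bit 1 = 0  t=0,i=8
  ... -> #   bit 0 = 1  t=0,i=17
  bits 11100101 = 229

229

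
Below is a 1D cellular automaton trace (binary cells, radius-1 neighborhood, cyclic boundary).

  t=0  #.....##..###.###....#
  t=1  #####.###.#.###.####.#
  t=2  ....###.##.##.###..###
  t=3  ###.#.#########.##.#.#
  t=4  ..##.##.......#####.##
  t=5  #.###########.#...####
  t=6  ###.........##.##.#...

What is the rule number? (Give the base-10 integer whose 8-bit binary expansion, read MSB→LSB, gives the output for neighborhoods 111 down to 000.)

121

  ###|.  b7=0 t=0,i=11
  ##.|#  b6=1 t=0,i=0
  #.#|#  b5=1 t=0,i=13
  #..|#  b4=1 t=0,i=1
  .##|#  b3=1 t=0,i=6
  .#.|.  b2=0 t=1,i=10
  ..#|.  b1=0 t=0,i=5
  ...|#  b0=1 t=0,i=2
  bits 01111001 = 121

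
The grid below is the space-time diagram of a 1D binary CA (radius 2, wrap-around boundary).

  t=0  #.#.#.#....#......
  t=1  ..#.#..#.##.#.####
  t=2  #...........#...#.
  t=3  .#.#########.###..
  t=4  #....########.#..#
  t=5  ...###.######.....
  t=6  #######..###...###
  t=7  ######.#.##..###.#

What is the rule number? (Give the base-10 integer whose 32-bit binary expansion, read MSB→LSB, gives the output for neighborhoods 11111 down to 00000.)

3928113551

  #####|#  b31=1 t=3,i=5
  ####.|#  b30=1 t=1,i=16
  ###.#|#  b29=1 t=3,i=11
  ###..|.  b28=0 t=1,i=17
  ##.##|#  b27=1 t=3,i=12
  ##.#.|.  b26=0 t=1,i=11
  ##..#|#  b25=1 t=1,i=0
  ##...|.  b24=0 t=3,i=16
  #.###|.  b23=0 t=1,i=14
  #.##.|.  b22=0 t=1,i=9
  #.#.#|#  b21=1 t=0,i=2
  #.#..|.  b20=0 t=0,i=6
  #..##|.  b19=0 t=4,i=16
  #..#.|.  b18=0 t=1,i=1
  #...#|#  b17=1 t=2,i=14
  #....|.  b16=0 t=0,i=8
  .####|.  b15=0 t=1,i=15
  .###.|#  b14=1 t=3,i=14
  .##.#|.  b13=0 t=1,i=10
  .##..|.  b12=0 t=4,i=0
  .#.##|.  b11=0 t=1,i=8
  .#.#.|.  b10=0 t=0,i=1
  .#..#|.  b9=0 t=1,i=5
  .#...|#  b8=1 t=0,i=7
  ..###|#  b7=1 t=4,i=5
  ..##.|.  b6=0 t=4,i=17
  ..#.#|.  b5=0 t=0,i=0
  ..#..|.  b4=0 t=0,i=11
  ...##|#  b3=1 t=4,i=4
  ...#.|#  b2=1 t=0,i=10
  ....#|#  b1=1 t=0,i=9
  .....|#  b0=1 t=0,i=14
  bits 11101010001000100100000110001111 = 3928113551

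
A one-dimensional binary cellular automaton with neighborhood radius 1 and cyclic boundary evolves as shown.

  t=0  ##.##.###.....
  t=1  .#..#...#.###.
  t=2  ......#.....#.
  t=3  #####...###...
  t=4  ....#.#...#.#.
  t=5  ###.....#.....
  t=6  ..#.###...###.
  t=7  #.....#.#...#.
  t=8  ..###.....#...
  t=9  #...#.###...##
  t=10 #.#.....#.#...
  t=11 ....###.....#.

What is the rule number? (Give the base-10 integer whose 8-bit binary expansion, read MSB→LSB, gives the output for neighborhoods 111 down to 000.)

65

  nb ###: next=.  (t=0,i=7, bit7=0)
  nb ##.: next=#  (t=0,i=1, bit6=1)
  nb #.#: next=.  (t=0,i=2, bit5=0)
  nb #..: next=.  (t=0,i=9, bit4=0)
  nb .##: next=.  (t=0,i=0, bit3=0)
  nb .#.: next=.  (t=1,i=1, bit2=0)
  nb ..#: next=.  (t=0,i=13, bit1=0)
  nb ...: next=#  (t=0,i=10, bit0=1)
  bits 01000001 = 65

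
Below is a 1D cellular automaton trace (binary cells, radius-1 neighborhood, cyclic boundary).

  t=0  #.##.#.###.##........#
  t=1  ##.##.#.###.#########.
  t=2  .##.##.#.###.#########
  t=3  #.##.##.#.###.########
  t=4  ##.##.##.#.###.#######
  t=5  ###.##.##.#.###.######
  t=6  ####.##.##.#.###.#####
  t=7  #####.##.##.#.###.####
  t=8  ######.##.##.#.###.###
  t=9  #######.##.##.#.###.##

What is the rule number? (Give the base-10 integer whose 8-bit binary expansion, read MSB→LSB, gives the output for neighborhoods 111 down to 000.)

243

  ###|#  b7=1 t=0,i=8
  ##.|#  b6=1 t=0,i=0
  #.#|#  b5=1 t=0,i=1
  #..|#  b4=1 t=0,i=13
  .##|.  b3=0 t=0,i=2
  .#.|.  b2=0 t=0,i=5
  ..#|#  b1=1 t=0,i=20
  ...|#  b0=1 t=0,i=14
  bits 11110011 = 243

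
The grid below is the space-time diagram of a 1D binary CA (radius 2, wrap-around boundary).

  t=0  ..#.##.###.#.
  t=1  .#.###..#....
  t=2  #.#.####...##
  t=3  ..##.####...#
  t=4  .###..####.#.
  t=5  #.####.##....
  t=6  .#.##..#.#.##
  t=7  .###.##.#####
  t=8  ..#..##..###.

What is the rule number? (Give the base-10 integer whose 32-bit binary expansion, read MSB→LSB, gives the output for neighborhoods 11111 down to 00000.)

3547130951

  ##### -> #   bit 31 = 1  t=7,i=10
  ####. -> #   bit 30 = 1  t=2,i=6
  ###.# -> .   bit 29 = 0  t=0,i=9
  ###.. -> #   bit 28 = 1  t=1,i=5
  ##.## -> .   bit 27 = 0  t=0,i=6
  ##.#. -> .   bit 26 = 0  t=0,i=10
  ##..# -> #   bit 25 = 1  t=1,i=6
  ##... -> #   bit 24 = 1  t=2,i=8
  #.### -> .   bit 23 = 0  t=0,i=7
  #.##. -> #   bit 22 = 1  t=0,i=4
  #.#.# -> #   bit 21 = 1  t=2,i=2
  #.#.. -> .   bit 20 = 0  t=0,i=11
  #..## -> #   bit 19 = 1  t=3,i=1
  #..#. -> #   bit 18 = 1  t=1,i=7
  #...# -> .   bit 17 = 0  t=0,i=0
  #.... -> .   bit 16 = 0  t=1,i=10
  .#### -> #   bit 15 = 1  t=2,i=5
  .###. -> #   bit 14 = 1  t=0,i=8
  .##.# -> #   bit 13 = 1  t=0,i=5
  .##.. -> .   bit 12 = 0  t=5,i=8
  .#.## -> #   bit 11 = 1  t=0,i=3
  .#.#. -> #   bit 10 = 1  t=6,i=8
  .#..# -> .   bit 9 = 0  t=3,i=0
  .#... -> .   bit 8 = 0  t=0,i=12
  ..### -> .   bit 7 = 0  t=2,i=11
  ..##. -> #   bit 6 = 1  t=3,i=2
  ..#.# -> .   bit 5 = 0  t=0,i=2
  ..#.. -> .   bit 4 = 0  t=1,i=8
  ...## -> .   bit 3 = 0  t=2,i=10
  ...#. -> #   bit 2 = 1  t=0,i=1
  ....# -> #   bit 1 = 1  t=1,i=12
  ..... -> #   bit 0 = 1  t=1,i=11
  bits 11010011011011001110110001000111 = 3547130951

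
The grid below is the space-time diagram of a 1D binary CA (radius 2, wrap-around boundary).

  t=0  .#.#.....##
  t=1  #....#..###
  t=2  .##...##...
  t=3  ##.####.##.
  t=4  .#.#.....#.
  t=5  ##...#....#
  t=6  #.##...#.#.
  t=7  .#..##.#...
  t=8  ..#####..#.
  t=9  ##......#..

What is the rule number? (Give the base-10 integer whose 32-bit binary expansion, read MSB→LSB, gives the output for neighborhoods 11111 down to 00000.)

  [31] ##### => .  t=8,i=4
  [30] ####. => .  t=1,i=10
  [29] ###.# => .  t=3,i=6
  [28] ###.. => .  t=1,i=0
  [27] ##.## => .  t=3,i=2
  [26] ##.#. => #  t=0,i=0
  [25] ##..# => .  t=8,i=7
  [24] ##... => #  t=1,i=1
  [23] #.### => #  t=3,i=3
  [22] #.##. => .  t=3,i=0
  [21] #.#.# => .  t=0,i=1
  [20] #.#.. => .  t=0,i=3
  [19] #..## => #  t=1,i=7
  [18] #..#. => #  t=4,i=0
  [17] #...# => #  t=2,i=4
  [16] #.... => #  t=0,i=5
  [15] .#### => .  t=1,i=9
  [14] .###. => #  t=5,i=0
  [13] .##.# => #  t=0,i=10
  [12] .##.. => .  t=2,i=2
  [11] .#.## => #  t=6,i=1
  [10] .#.#. => .  t=0,i=2
  [9] .#..# => #  t=1,i=6
  [8] .#... => .  t=0,i=4
  [7] ..### => .  t=1,i=8
  [6] ..##. => #  t=0,i=9
  [5] ..#.# => #  t=4,i=1
  [4] ..#.. => .  t=1,i=5
  [3] ...## => #  t=0,i=8
  [2] ...#. => .  t=1,i=4
  [1] ....# => .  t=0,i=7
  [0] ..... => .  t=0,i=6
  bits 00000101100011110110101001101000 = 93284968

93284968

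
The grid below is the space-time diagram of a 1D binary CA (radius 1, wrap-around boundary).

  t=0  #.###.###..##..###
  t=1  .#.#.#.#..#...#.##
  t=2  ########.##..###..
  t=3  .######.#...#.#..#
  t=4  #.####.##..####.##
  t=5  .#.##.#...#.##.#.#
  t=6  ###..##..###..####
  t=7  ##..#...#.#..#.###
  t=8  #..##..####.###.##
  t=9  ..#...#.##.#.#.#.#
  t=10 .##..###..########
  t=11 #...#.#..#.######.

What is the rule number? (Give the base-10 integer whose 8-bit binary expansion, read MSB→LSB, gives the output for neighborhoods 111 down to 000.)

  ###|#  b7=1 t=0,i=3
  ##.|.  b6=0 t=0,i=0
  #.#|#  b5=1 t=0,i=1
  #..|.  b4=0 t=0,i=9
  .##|.  b3=0 t=0,i=2
  .#.|#  b2=1 t=1,i=1
  ..#|#  b1=1 t=0,i=10
  ...|.  b0=0 t=1,i=12
  bits 10100110 = 166

166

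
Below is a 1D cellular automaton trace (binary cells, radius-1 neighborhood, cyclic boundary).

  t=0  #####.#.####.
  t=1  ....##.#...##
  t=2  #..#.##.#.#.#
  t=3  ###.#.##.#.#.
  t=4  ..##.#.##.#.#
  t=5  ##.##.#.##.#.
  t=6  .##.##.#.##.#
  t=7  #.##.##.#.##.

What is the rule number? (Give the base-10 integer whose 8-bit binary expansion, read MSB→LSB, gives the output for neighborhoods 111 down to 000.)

  [7] ### => .  t=0,i=1
  [6] ##. => #  t=0,i=4
  [5] #.# => #  t=0,i=5
  [4] #.. => #  t=1,i=0
  [3] .## => .  t=0,i=0
  [2] .#. => .  t=0,i=6
  [1] ..# => #  t=1,i=3
  [0] ... => .  t=1,i=1
  bits 01110010 = 114

114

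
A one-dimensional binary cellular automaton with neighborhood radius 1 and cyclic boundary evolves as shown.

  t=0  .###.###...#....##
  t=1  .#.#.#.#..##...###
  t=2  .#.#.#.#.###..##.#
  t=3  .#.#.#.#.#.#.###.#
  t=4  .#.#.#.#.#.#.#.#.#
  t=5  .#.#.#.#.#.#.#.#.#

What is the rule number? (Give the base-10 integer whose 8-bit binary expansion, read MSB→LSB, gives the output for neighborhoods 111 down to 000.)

78

  [7] ### => .  t=0,i=2
  [6] ##. => #  t=0,i=3
  [5] #.# => .  t=0,i=0
  [4] #.. => .  t=0,i=8
  [3] .## => #  t=0,i=1
  [2] .#. => #  t=0,i=11
  [1] ..# => #  t=0,i=10
  [0] ... => .  t=0,i=9
  bits 01001110 = 78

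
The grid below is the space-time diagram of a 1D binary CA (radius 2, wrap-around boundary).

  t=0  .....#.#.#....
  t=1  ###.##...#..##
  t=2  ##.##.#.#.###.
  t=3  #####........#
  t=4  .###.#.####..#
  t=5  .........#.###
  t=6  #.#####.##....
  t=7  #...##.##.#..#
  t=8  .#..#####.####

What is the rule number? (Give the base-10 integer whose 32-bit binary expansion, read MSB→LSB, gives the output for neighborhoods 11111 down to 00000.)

3411813093

  [31] ##### => #  t=1,i=0
  [30] ####. => #  t=1,i=1
  [29] ###.# => .  t=1,i=2
  [28] ###.. => .  t=3,i=4
  [27] ##.## => #  t=1,i=3
  [26] ##.#. => .  t=2,i=5
  [25] ##..# => #  t=4,i=11
  [24] ##... => #  t=1,i=6
  [23] #.### => .  t=2,i=10
  [22] #.##. => #  t=1,i=4
  [21] #.#.# => .  t=0,i=7
  [20] #.#.. => #  t=0,i=9
  [19] #..## => #  t=1,i=11
  [18] #..#. => #  t=4,i=12
  [17] #...# => .  t=1,i=7
  [16] #.... => .  t=0,i=11
  [15] .#### => .  t=1,i=13
  [14] .###. => .  t=2,i=11
  [13] .##.# => #  t=2,i=1
  [12] .##.. => .  t=1,i=5
  [11] .#.## => .  t=2,i=9
  [10] .#.#. => .  t=0,i=6
  [9] .#..# => #  t=1,i=10
  [8] .#... => .  t=0,i=10
  [7] ..### => #  t=1,i=12
  [6] ..##. => #  t=7,i=4
  [5] ..#.# => #  t=0,i=5
  [4] ..#.. => .  t=1,i=9
  [3] ...## => .  t=3,i=12
  [2] ...#. => #  t=0,i=4
  [1] ....# => .  t=0,i=3
  [0] ..... => #  t=0,i=0
  bits 11001011010111000010001011100101 = 3411813093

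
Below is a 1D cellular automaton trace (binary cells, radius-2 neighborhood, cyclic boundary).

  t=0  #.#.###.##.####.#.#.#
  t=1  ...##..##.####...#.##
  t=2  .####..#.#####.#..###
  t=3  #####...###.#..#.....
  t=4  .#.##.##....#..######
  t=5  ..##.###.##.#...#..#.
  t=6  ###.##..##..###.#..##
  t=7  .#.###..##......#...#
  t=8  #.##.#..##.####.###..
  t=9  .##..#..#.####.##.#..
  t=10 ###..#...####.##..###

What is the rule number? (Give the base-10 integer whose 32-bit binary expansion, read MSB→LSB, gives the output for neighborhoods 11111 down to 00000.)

1490263387

  nb #####: next=.  (t=2,i=11, bit31=0)
  nb ####.: next=#  (t=0,i=13, bit30=1)
  nb ###.#: next=.  (t=0,i=6, bit29=0)
  nb ###..: next=#  (t=1,i=13, bit28=1)
  nb ##.##: next=#  (t=0,i=7, bit27=1)
  nb ##.#.: next=.  (t=0,i=1, bit26=0)
  nb ##..#: next=.  (t=1,i=5, bit25=0)
  nb ##...: next=.  (t=1,i=0, bit24=0)
  nb #.###: next=#  (t=0,i=4, bit23=1)
  nb #.##.: next=#  (t=0,i=8, bit22=1)
  nb #.#.#: next=.  (t=0,i=2, bit21=0)
  nb #.#..: next=#  (t=2,i=15, bit20=1)
  nb #..##: next=.  (t=1,i=6, bit19=0)
  nb #..#.: next=.  (t=2,i=6, bit18=0)
  nb #...#: next=#  (t=1,i=1, bit17=1)
  nb #....: next=#  (t=3,i=17, bit16=1)
  nb .####: next=#  (t=0,i=12, bit15=1)
  nb .###.: next=.  (t=0,i=5, bit14=0)
  nb .##.#: next=.  (t=0,i=0, bit13=0)
  nb .##..: next=#  (t=1,i=4, bit12=1)
  nb .#.##: next=#  (t=0,i=3, bit11=1)
  nb .#.#.: next=#  (t=0,i=17, bit10=1)
  nb .#..#: next=.  (t=2,i=16, bit9=0)
  nb .#...: next=#  (t=3,i=16, bit8=1)
  nb ..###: next=.  (t=2,i=18, bit7=0)
  nb ..##.: next=#  (t=1,i=3, bit6=1)
  nb ..#.#: next=.  (t=1,i=17, bit5=0)
  nb ..#..: next=#  (t=3,i=15, bit4=1)
  nb ...##: next=#  (t=1,i=2, bit3=1)
  nb ...#.: next=.  (t=1,i=16, bit2=0)
  nb ....#: next=#  (t=3,i=19, bit1=1)
  nb .....: next=#  (t=3,i=18, bit0=1)
  bits 01011000110100111001110101011011 = 1490263387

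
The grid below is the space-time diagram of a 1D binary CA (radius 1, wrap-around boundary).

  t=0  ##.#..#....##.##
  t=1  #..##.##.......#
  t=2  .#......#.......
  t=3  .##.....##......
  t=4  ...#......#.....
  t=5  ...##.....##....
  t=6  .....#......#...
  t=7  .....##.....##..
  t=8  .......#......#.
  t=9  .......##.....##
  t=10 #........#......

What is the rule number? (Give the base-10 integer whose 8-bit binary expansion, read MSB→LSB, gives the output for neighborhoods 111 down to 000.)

148

  nb ###: next=#  (t=0,i=0, bit7=1)
  nb ##.: next=.  (t=0,i=1, bit6=0)
  nb #.#: next=.  (t=0,i=2, bit5=0)
  nb #..: next=#  (t=0,i=4, bit4=1)
  nb .##: next=.  (t=0,i=11, bit3=0)
  nb .#.: next=#  (t=0,i=3, bit2=1)
  nb ..#: next=.  (t=0,i=5, bit1=0)
  nb ...: next=.  (t=0,i=8, bit0=0)
  bits 10010100 = 148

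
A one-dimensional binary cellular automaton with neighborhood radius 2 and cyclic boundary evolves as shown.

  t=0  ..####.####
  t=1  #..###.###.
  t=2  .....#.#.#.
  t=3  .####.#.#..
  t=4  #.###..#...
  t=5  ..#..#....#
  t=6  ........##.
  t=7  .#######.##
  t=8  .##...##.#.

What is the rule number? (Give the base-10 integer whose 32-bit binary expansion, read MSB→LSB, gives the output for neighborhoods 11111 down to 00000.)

  nb #####: next=.  (t=7,i=3, bit31=0)
  nb ####.: next=#  (t=0,i=4, bit30=1)
  nb ###.#: next=#  (t=0,i=5, bit29=1)
  nb ###..: next=.  (t=0,i=10, bit28=0)
  nb ##.##: next=.  (t=0,i=6, bit27=0)
  nb ##.#.: next=.  (t=1,i=10, bit26=0)
  nb ##..#: next=#  (t=0,i=0, bit25=1)
  nb ##...: next=#  (t=6,i=10, bit24=1)
  nb #.###: next=#  (t=0,i=7, bit23=1)
  nb #.##.: next=#  (t=7,i=9, bit22=1)
  nb #.#.#: next=.  (t=2,i=7, bit21=0)
  nb #.#..: next=.  (t=1,i=0, bit20=0)
  nb #..##: next=.  (t=0,i=1, bit19=0)
  nb #..#.: next=.  (t=4,i=6, bit18=0)
  nb #...#: next=.  (t=3,i=10, bit17=0)
  nb #....: next=.  (t=2,i=0, bit16=0)
  nb .####: next=#  (t=0,i=3, bit15=1)
  nb .###.: next=.  (t=1,i=4, bit14=0)
  nb .##.#: next=.  (t=7,i=10, bit13=0)
  nb .##..: next=#  (t=6,i=9, bit12=1)
  nb .#.##: next=.  (t=4,i=1, bit11=0)
  nb .#.#.: next=#  (t=2,i=6, bit10=1)
  nb .#..#: next=.  (t=1,i=1, bit9=0)
  nb .#...: next=.  (t=2,i=10, bit8=0)
  nb ..###: next=.  (t=0,i=2, bit7=0)
  nb ..##.: next=.  (t=6,i=8, bit6=0)
  nb ..#.#: next=.  (t=2,i=5, bit5=0)
  nb ..#..: next=.  (t=4,i=7, bit4=0)
  nb ...##: next=#  (t=3,i=0, bit3=1)
  nb ...#.: next=#  (t=2,i=4, bit2=1)
  nb ....#: next=#  (t=2,i=3, bit1=1)
  nb .....: next=#  (t=2,i=1, bit0=1)
  bits 01100011110000001001010000001111 = 1673565199

1673565199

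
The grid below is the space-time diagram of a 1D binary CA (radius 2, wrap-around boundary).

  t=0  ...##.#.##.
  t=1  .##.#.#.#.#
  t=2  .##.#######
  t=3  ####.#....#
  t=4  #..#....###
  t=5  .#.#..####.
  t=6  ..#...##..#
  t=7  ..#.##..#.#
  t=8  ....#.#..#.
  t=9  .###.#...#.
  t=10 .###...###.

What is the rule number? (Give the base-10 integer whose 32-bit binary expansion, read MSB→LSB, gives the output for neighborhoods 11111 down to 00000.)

727901343

  ##### -> .   bit 31 = 0  t=2,i=6
  ####. -> .   bit 30 = 0  t=2,i=9
  ###.# -> #   bit 29 = 1  t=2,i=10
  ###.. -> .   bit 28 = 0  t=4,i=0
  ##.## -> #   bit 27 = 1  t=2,i=0
  ##.#. -> .   bit 26 = 0  t=0,i=5
  ##..# -> #   bit 25 = 1  t=4,i=1
  ##... -> #   bit 24 = 1  t=0,i=10
  #.### -> .   bit 23 = 0  t=2,i=4
  #.##. -> #   bit 22 = 1  t=0,i=8
  #.#.# -> #   bit 21 = 1  t=0,i=6
  #.#.. -> .   bit 20 = 0  t=3,i=5
  #..## -> .   bit 19 = 0  t=5,i=5
  #..#. -> .   bit 18 = 0  t=4,i=2
  #...# -> #   bit 17 = 1  t=6,i=4
  #.... -> .   bit 16 = 0  t=0,i=0
  .#### -> #   bit 15 = 1  t=2,i=5
  .###. -> #   bit 14 = 1  t=9,i=2
  .##.# -> #   bit 13 = 1  t=0,i=4
  .##.. -> .   bit 12 = 0  t=0,i=9
  .#.## -> .   bit 11 = 0  t=0,i=7
  .#.#. -> #   bit 10 = 1  t=1,i=5
  .#..# -> .   bit 9 = 0  t=5,i=4
  .#... -> .   bit 8 = 0  t=3,i=6
  ..### -> #   bit 7 = 1  t=3,i=10
  ..##. -> .   bit 6 = 0  t=0,i=3
  ..#.# -> .   bit 5 = 0  t=5,i=1
  ..#.. -> #   bit 4 = 1  t=4,i=3
  ...## -> #   bit 3 = 1  t=0,i=2
  ...#. -> #   bit 2 = 1  t=8,i=3
  ....# -> #   bit 1 = 1  t=0,i=1
  ..... -> #   bit 0 = 1  t=8,i=1
  bits 00101011011000101110010010011111 = 727901343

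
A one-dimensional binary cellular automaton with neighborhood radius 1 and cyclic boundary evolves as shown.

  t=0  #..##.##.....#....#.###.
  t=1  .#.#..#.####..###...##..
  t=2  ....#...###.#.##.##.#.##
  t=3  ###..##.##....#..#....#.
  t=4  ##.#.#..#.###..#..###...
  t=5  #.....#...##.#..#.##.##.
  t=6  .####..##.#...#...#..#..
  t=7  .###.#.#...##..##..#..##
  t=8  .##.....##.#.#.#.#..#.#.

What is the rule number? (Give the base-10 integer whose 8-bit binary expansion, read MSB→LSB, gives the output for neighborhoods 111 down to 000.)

  nb ###: next=#  (t=0,i=21, bit7=1)
  nb ##.: next=.  (t=0,i=4, bit6=0)
  nb #.#: next=.  (t=0,i=5, bit5=0)
  nb #..: next=#  (t=0,i=1, bit4=1)
  nb .##: next=#  (t=0,i=3, bit3=1)
  nb .#.: next=.  (t=0,i=0, bit2=0)
  nb ..#: next=.  (t=0,i=2, bit1=0)
  nb ...: next=#  (t=0,i=9, bit0=1)
  bits 10011001 = 153

153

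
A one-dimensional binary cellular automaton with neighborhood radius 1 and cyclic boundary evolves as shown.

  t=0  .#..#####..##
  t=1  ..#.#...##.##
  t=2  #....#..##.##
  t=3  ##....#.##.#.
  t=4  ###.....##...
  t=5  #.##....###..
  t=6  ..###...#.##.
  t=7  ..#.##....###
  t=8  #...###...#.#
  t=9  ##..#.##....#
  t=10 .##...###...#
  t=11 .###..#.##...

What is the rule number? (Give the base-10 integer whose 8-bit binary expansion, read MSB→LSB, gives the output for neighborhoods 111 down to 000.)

88

  [7] ### => .  t=0,i=5
  [6] ##. => #  t=0,i=8
  [5] #.# => .  t=0,i=0
  [4] #.. => #  t=0,i=2
  [3] .## => #  t=0,i=4
  [2] .#. => .  t=0,i=1
  [1] ..# => .  t=0,i=3
  [0] ... => .  t=1,i=6
  bits 01011000 = 88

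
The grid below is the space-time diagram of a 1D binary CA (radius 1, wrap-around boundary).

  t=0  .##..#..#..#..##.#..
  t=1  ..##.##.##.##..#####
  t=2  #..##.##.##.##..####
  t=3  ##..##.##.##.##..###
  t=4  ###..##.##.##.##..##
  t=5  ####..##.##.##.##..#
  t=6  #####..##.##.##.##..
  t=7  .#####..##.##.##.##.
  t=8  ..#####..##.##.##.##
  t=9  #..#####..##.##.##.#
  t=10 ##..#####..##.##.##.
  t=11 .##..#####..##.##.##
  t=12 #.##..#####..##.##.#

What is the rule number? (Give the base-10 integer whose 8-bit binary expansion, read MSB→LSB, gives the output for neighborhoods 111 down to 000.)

245

  ### -> #   bit 7 = 1  t=1,i=16
  ##. -> #   bit 6 = 1  t=0,i=2
  #.# -> #   bit 5 = 1  t=0,i=16
  #.. -> #   bit 4 = 1  t=0,i=3
  .## -> .   bit 3 = 0  t=0,i=1
  .#. -> #   bit 2 = 1  t=0,i=5
  ..# -> .   bit 1 = 0  t=0,i=0
  ... -> #   bit 0 = 1  t=0,i=19
  bits 11110101 = 245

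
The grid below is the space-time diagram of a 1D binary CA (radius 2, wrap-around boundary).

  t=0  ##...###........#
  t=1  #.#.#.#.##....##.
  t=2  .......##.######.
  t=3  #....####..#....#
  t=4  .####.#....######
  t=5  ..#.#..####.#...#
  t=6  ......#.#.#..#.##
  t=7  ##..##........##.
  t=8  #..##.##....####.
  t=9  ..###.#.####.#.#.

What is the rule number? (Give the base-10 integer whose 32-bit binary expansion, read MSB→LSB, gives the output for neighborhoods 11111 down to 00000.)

  nb #####: next=.  (t=2,i=12, bit31=0)
  nb ####.: next=.  (t=2,i=14, bit30=0)
  nb ###.#: next=#  (t=4,i=4, bit29=1)
  nb ###..: next=.  (t=0,i=1, bit28=0)
  nb ##.##: next=.  (t=2,i=9, bit27=0)
  nb ##.#.: next=.  (t=1,i=16, bit26=0)
  nb ##..#: next=.  (t=3,i=9, bit25=0)
  nb ##...: next=#  (t=0,i=2, bit24=1)
  nb #.###: next=.  (t=2,i=10, bit23=0)
  nb #.##.: next=#  (t=1,i=8, bit22=1)
  nb #.#.#: next=.  (t=1,i=0, bit21=0)
  nb #.#..: next=.  (t=4,i=6, bit20=0)
  nb #..##: next=#  (t=5,i=6, bit19=1)
  nb #..#.: next=.  (t=3,i=10, bit18=0)
  nb #...#: next=.  (t=0,i=3, bit17=0)
  nb #....: next=#  (t=0,i=9, bit16=1)
  nb .####: next=#  (t=2,i=11, bit15=1)
  nb .###.: next=#  (t=0,i=0, bit14=1)
  nb .##.#: next=#  (t=1,i=15, bit13=1)
  nb .##..: next=.  (t=1,i=9, bit12=0)
  nb .#.##: next=#  (t=1,i=7, bit11=1)
  nb .#.#.: next=.  (t=1,i=1, bit10=0)
  nb .#..#: next=.  (t=5,i=0, bit9=0)
  nb .#...: next=#  (t=3,i=12, bit8=1)
  nb ..###: next=.  (t=0,i=5, bit7=0)
  nb ..##.: next=#  (t=1,i=14, bit6=1)
  nb ..#.#: next=.  (t=5,i=2, bit5=0)
  nb ..#..: next=#  (t=3,i=11, bit4=1)
  nb ...##: next=#  (t=0,i=4, bit3=1)
  nb ...#.: next=#  (t=5,i=15, bit2=1)
  nb ....#: next=#  (t=0,i=14, bit1=1)
  nb .....: next=.  (t=0,i=10, bit0=0)
  bits 00100001010010011110100101011110 = 558491998

558491998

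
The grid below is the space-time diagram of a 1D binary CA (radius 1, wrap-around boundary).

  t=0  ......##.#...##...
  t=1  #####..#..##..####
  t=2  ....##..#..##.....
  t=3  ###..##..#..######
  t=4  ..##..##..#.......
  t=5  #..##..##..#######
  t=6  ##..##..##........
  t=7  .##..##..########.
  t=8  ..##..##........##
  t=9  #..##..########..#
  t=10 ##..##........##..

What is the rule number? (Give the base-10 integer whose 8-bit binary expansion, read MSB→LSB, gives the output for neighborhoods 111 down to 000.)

  nb ###: next=.  (t=1,i=0, bit7=0)
  nb ##.: next=#  (t=0,i=7, bit6=1)
  nb #.#: next=.  (t=0,i=8, bit5=0)
  nb #..: next=#  (t=0,i=10, bit4=1)
  nb .##: next=.  (t=0,i=6, bit3=0)
  nb .#.: next=.  (t=0,i=9, bit2=0)
  nb ..#: next=.  (t=0,i=5, bit1=0)
  nb ...: next=#  (t=0,i=0, bit0=1)
  bits 01010001 = 81

81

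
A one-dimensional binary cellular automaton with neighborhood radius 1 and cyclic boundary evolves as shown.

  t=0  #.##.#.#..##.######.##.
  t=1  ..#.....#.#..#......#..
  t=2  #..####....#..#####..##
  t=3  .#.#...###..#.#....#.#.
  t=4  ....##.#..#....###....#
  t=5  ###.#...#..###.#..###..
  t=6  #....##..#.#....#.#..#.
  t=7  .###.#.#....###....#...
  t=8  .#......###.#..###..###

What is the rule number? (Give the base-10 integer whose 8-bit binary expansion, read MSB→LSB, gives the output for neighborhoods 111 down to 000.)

25

  ### -> .   bit 7 = 0  t=0,i=14
  ##. -> .   bit 6 = 0  t=0,i=3
  #.# -> .   bit 5 = 0  t=0,i=1
  #.. -> #   bit 4 = 1  t=0,i=8
  .## -> #   bit 3 = 1  t=0,i=2
  .#. -> .   bit 2 = 0  t=0,i=0
  ..# -> .   bit 1 = 0  t=0,i=9
  ... -> #   bit 0 = 1  t=1,i=0
  bits 00011001 = 25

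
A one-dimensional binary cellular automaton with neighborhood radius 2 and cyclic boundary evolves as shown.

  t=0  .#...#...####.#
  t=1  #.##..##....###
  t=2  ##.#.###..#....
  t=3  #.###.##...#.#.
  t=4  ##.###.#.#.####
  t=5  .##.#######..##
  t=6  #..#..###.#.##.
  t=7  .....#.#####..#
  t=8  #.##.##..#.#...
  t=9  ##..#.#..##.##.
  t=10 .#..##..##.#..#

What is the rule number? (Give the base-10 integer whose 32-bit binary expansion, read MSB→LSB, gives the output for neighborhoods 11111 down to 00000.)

  nb #####: next=#  (t=4,i=13, bit31=1)
  nb ####.: next=.  (t=0,i=11, bit30=0)
  nb ###.#: next=#  (t=0,i=12, bit29=1)
  nb ###..: next=#  (t=2,i=7, bit28=1)
  nb ##.##: next=#  (t=1,i=1, bit27=1)
  nb ##.#.: next=#  (t=0,i=13, bit26=1)
  nb ##..#: next=.  (t=1,i=4, bit25=0)
  nb ##...: next=.  (t=1,i=8, bit24=0)
  nb #.###: next=.  (t=2,i=5, bit23=0)
  nb #.##.: next=.  (t=1,i=2, bit22=0)
  nb #.#.#: next=#  (t=0,i=14, bit21=1)
  nb #.#..: next=.  (t=0,i=1, bit20=0)
  nb #..##: next=#  (t=1,i=5, bit19=1)
  nb #..#.: next=.  (t=2,i=9, bit18=0)
  nb #...#: next=#  (t=0,i=3, bit17=1)
  nb #....: next=.  (t=1,i=9, bit16=0)
  nb .####: next=.  (t=0,i=10, bit15=0)
  nb .###.: next=#  (t=2,i=6, bit14=1)
  nb .##.#: next=.  (t=2,i=1, bit13=0)
  nb .##..: next=#  (t=1,i=3, bit12=1)
  nb .#.##: next=#  (t=2,i=4, bit11=1)
  nb .#.#.: next=#  (t=0,i=0, bit10=1)
  nb .#..#: next=.  (t=6,i=1, bit9=0)
  nb .#...: next=#  (t=0,i=2, bit8=1)
  nb ..###: next=.  (t=0,i=9, bit7=0)
  nb ..##.: next=#  (t=1,i=6, bit6=1)
  nb ..#.#: next=#  (t=3,i=11, bit5=1)
  nb ..#..: next=.  (t=0,i=5, bit4=0)
  nb ...##: next=.  (t=0,i=8, bit3=0)
  nb ...#.: next=.  (t=0,i=4, bit2=0)
  nb ....#: next=#  (t=1,i=10, bit1=1)
  nb .....: next=#  (t=7,i=2, bit0=1)
  bits 10111100001010100101110101100011 = 3156893027

3156893027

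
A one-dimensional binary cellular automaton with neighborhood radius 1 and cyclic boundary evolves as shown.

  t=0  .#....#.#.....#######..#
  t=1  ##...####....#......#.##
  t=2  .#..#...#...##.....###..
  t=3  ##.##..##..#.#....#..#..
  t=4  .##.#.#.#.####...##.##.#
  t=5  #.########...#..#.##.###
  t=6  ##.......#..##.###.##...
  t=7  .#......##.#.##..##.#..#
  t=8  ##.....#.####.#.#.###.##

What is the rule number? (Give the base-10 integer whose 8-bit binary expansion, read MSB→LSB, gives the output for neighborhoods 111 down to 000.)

102

  ###|.  b7=0 t=0,i=15
  ##.|#  b6=1 t=0,i=20
  #.#|#  b5=1 t=0,i=0
  #..|.  b4=0 t=0,i=2
  .##|.  b3=0 t=0,i=14
  .#.|#  b2=1 t=0,i=1
  ..#|#  b1=1 t=0,i=5
  ...|.  b0=0 t=0,i=3
  bits 01100110 = 102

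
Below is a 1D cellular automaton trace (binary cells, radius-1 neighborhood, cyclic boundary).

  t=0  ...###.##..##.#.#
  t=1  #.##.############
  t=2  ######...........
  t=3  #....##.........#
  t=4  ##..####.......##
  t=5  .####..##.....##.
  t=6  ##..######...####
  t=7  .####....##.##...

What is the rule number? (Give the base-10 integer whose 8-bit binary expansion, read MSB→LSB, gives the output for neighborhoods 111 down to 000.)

126

  ###|.  b7=0 t=0,i=4
  ##.|#  b6=1 t=0,i=5
  #.#|#  b5=1 t=0,i=6
  #..|#  b4=1 t=0,i=0
  .##|#  b3=1 t=0,i=3
  .#.|#  b2=1 t=0,i=14
  ..#|#  b1=1 t=0,i=2
  ...|.  b0=0 t=0,i=1
  bits 01111110 = 126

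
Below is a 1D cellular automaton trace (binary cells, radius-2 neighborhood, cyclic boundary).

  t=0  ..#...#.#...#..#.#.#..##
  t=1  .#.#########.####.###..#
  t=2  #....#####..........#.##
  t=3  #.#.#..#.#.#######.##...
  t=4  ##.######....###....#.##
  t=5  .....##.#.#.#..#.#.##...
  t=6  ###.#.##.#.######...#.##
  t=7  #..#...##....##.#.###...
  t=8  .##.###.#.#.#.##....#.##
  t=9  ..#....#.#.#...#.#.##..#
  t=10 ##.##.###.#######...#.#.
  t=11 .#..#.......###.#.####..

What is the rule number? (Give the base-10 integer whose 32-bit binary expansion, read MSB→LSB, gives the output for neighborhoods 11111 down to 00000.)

2484549421

  nb #####: next=#  (t=1,i=5, bit31=1)
  nb ####.: next=.  (t=1,i=10, bit30=0)
  nb ###.#: next=.  (t=1,i=11, bit29=0)
  nb ###..: next=#  (t=1,i=20, bit28=1)
  nb ##.##: next=.  (t=1,i=12, bit27=0)
  nb ##.#.: next=#  (t=5,i=7, bit26=1)
  nb ##..#: next=.  (t=0,i=0, bit25=0)
  nb ##...: next=.  (t=2,i=1, bit24=0)
  nb #.###: next=.  (t=1,i=3, bit23=0)
  nb #.##.: next=.  (t=3,i=19, bit22=0)
  nb #.#.#: next=.  (t=0,i=17, bit21=0)
  nb #.#..: next=#  (t=0,i=8, bit20=1)
  nb #..##: next=.  (t=0,i=21, bit19=0)
  nb #..#.: next=#  (t=0,i=1, bit18=1)
  nb #...#: next=#  (t=0,i=4, bit17=1)
  nb #....: next=#  (t=2,i=2, bit16=1)
  nb .####: next=.  (t=1,i=4, bit15=0)
  nb .###.: next=.  (t=1,i=19, bit14=0)
  nb .##.#: next=#  (t=5,i=6, bit13=1)
  nb .##..: next=#  (t=0,i=23, bit12=1)
  nb .#.##: next=.  (t=1,i=2, bit11=0)
  nb .#.#.: next=#  (t=0,i=7, bit10=1)
  nb .#..#: next=#  (t=0,i=13, bit9=1)
  nb .#...: next=#  (t=0,i=3, bit8=1)
  nb ..###: next=.  (t=2,i=5, bit7=0)
  nb ..##.: next=.  (t=0,i=22, bit6=0)
  nb ..#.#: next=#  (t=0,i=6, bit5=1)
  nb ..#..: next=.  (t=0,i=2, bit4=0)
  nb ...##: next=#  (t=2,i=4, bit3=1)
  nb ...#.: next=#  (t=0,i=5, bit2=1)
  nb ....#: next=.  (t=2,i=3, bit1=0)
  nb .....: next=#  (t=2,i=12, bit0=1)
  bits 10010100000101110011011100101101 = 2484549421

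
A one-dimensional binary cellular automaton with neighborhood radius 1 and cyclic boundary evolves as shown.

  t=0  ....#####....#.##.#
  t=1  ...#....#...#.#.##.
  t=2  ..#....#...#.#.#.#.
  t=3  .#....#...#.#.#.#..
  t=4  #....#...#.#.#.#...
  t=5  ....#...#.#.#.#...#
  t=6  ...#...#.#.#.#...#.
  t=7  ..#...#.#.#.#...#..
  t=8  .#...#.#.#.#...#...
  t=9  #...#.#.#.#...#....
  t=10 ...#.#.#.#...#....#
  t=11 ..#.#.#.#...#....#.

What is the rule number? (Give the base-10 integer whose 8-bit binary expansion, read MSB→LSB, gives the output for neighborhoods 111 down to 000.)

  ###|.  b7=0 t=0,i=5
  ##.|#  b6=1 t=0,i=8
  #.#|#  b5=1 t=0,i=14
  #..|.  b4=0 t=0,i=0
  .##|.  b3=0 t=0,i=4
  .#.|.  b2=0 t=0,i=13
  ..#|#  b1=1 t=0,i=3
  ...|.  b0=0 t=0,i=1
  bits 01100010 = 98

98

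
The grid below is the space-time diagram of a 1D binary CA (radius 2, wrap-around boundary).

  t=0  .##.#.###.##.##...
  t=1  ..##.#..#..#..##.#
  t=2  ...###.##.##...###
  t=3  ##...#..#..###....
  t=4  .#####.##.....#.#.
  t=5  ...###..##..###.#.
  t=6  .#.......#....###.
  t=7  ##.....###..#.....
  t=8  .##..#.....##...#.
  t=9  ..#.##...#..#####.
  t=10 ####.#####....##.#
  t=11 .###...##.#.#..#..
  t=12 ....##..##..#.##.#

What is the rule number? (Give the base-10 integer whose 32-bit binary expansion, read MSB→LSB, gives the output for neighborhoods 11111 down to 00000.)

3843438646

  #####|#  b31=1 t=4,i=3
  ####.|#  b30=1 t=4,i=4
  ###.#|#  b29=1 t=0,i=8
  ###..|.  b28=0 t=2,i=17
  ##.##|.  b27=0 t=0,i=9
  ##.#.|#  b26=1 t=0,i=3
  ##..#|.  b25=0 t=5,i=6
  ##...|#  b24=1 t=0,i=15
  #.###|.  b23=0 t=0,i=6
  #.##.|.  b22=0 t=0,i=10
  #.#.#|.  b21=0 t=0,i=4
  #.#..|#  b20=1 t=1,i=5
  #..##|.  b19=0 t=1,i=1
  #..#.|#  b18=1 t=1,i=7
  #...#|#  b17=1 t=2,i=1
  #....|.  b16=0 t=0,i=16
  .####|.  b15=0 t=4,i=2
  .###.|.  b14=0 t=0,i=7
  .##.#|#  b13=1 t=0,i=2
  .##..|#  b12=1 t=0,i=14
  .#.##|#  b11=1 t=0,i=5
  .#.#.|.  b10=0 t=4,i=15
  .#..#|.  b9=0 t=1,i=0
  .#...|.  b8=0 t=5,i=17
  ..###|.  b7=0 t=2,i=3
  ..##.|.  b6=0 t=0,i=1
  ..#.#|#  b5=1 t=4,i=14
  ..#..|#  b4=1 t=1,i=8
  ...##|.  b3=0 t=0,i=0
  ...#.|#  b2=1 t=3,i=4
  ....#|#  b1=1 t=0,i=17
  .....|.  b0=0 t=4,i=11
  bits 11100101000101100011100000110110 = 3843438646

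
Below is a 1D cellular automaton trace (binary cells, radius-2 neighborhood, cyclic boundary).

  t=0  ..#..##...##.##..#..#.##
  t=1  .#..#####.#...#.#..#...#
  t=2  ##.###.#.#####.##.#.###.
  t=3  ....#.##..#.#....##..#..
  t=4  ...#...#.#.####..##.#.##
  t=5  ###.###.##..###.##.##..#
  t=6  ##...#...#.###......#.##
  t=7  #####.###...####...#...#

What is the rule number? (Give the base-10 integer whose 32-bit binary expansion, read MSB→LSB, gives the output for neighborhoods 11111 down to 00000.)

1430246852

  [31] ##### => .  t=1,i=6
  [30] ####. => #  t=1,i=7
  [29] ###.# => .  t=1,i=8
  [28] ###.. => #  t=4,i=14
  [27] ##.## => .  t=0,i=12
  [26] ##.#. => #  t=1,i=9
  [25] ##..# => .  t=0,i=0
  [24] ##... => #  t=0,i=7
  [23] #.### => .  t=2,i=3
  [22] #.##. => .  t=0,i=13
  [21] #.#.# => #  t=2,i=7
  [20] #.#.. => #  t=1,i=1
  [19] #..## => #  t=0,i=4
  [18] #..#. => #  t=0,i=1
  [17] #...# => #  t=0,i=8
  [16] #.... => #  t=3,i=14
  [15] .#### => #  t=1,i=5
  [14] .###. => #  t=2,i=4
  [13] .##.# => .  t=0,i=11
  [12] .##.. => #  t=0,i=6
  [11] .#.## => .  t=0,i=21
  [10] .#.#. => #  t=1,i=0
  [9] .#..# => .  t=0,i=3
  [8] .#... => #  t=1,i=11
  [7] ..### => #  t=1,i=4
  [6] ..##. => #  t=0,i=5
  [5] ..#.# => .  t=0,i=20
  [4] ..#.. => .  t=0,i=2
  [3] ...## => .  t=0,i=9
  [2] ...#. => #  t=1,i=13
  [1] ....# => .  t=3,i=2
  [0] ..... => .  t=3,i=0
  bits 01010101001111111101010111000100 = 1430246852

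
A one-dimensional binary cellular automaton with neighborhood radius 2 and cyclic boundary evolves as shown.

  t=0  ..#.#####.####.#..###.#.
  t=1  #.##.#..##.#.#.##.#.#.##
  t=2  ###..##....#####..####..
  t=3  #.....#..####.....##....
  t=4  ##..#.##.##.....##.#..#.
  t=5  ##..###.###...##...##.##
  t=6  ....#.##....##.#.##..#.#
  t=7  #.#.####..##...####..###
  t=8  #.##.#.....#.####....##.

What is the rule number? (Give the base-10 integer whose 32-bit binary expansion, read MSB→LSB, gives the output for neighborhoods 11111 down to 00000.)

678600634

  #####|.  b31=0 t=0,i=6
  ####.|.  b30=0 t=0,i=7
  ###.#|#  b29=1 t=0,i=8
  ###..|.  b28=0 t=2,i=2
  ##.##|#  b27=1 t=0,i=9
  ##.#.|.  b26=0 t=0,i=14
  ##..#|.  b25=0 t=2,i=3
  ##...|.  b24=0 t=2,i=7
  #.###|.  b23=0 t=0,i=4
  #.##.|#  b22=1 t=1,i=2
  #.#.#|#  b21=1 t=1,i=11
  #.#..|#  b20=1 t=0,i=15
  #..##|.  b19=0 t=0,i=17
  #..#.|.  b18=0 t=4,i=3
  #...#|#  b17=1 t=0,i=0
  #....|.  b16=0 t=2,i=8
  .####|#  b15=1 t=0,i=5
  .###.|.  b14=0 t=0,i=19
  .##.#|.  b13=0 t=1,i=3
  .##..|#  b12=1 t=2,i=6
  .#.##|#  b11=1 t=0,i=3
  .#.#.|#  b10=1 t=1,i=12
  .#..#|#  b9=1 t=0,i=16
  .#...|#  b8=1 t=0,i=23
  ..###|#  b7=1 t=0,i=18
  ..##.|.  b6=0 t=1,i=8
  ..#.#|#  b5=1 t=0,i=2
  ..#..|#  b4=1 t=3,i=0
  ...##|#  b3=1 t=2,i=10
  ...#.|.  b2=0 t=0,i=1
  ....#|#  b1=1 t=2,i=9
  .....|.  b0=0 t=3,i=3
  bits 00101000011100101001111110111010 = 678600634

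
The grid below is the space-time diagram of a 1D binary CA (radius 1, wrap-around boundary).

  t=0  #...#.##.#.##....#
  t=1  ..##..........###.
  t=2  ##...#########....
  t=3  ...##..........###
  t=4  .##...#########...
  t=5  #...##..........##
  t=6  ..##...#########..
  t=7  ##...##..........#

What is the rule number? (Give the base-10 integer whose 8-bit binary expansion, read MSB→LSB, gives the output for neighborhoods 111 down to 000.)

3

  nb ###: next=.  (t=1,i=15, bit7=0)
  nb ##.: next=.  (t=0,i=0, bit6=0)
  nb #.#: next=.  (t=0,i=5, bit5=0)
  nb #..: next=.  (t=0,i=1, bit4=0)
  nb .##: next=.  (t=0,i=6, bit3=0)
  nb .#.: next=.  (t=0,i=4, bit2=0)
  nb ..#: next=#  (t=0,i=3, bit1=1)
  nb ...: next=#  (t=0,i=2, bit0=1)
  bits 00000011 = 3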